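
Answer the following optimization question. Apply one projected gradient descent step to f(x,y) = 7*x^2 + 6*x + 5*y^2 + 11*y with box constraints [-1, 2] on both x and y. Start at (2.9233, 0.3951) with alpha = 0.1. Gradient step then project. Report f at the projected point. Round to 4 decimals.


Step 1: Compute gradient at (2.9233, 0.3951).
grad_x = 2*7*2.9233 + 6 = 46.9262
grad_y = 2*5*0.3951 + 11 = 14.951
Step 2: Gradient step.
x_raw = 2.9233 - 0.1*46.9262 = -1.7693
y_raw = 0.3951 - 0.1*14.951 = -1.1
Step 3: Project onto [-1, 2].
x_proj = clip(-1.7693) = -1.0
y_proj = clip(-1.1) = -1.0
Step 4: Evaluate f.
f(-1.0, -1.0) = -5.0


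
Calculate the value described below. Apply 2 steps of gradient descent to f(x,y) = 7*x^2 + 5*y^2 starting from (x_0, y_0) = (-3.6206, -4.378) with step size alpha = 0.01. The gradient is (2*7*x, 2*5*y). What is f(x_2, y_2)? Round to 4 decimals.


Gradient descent on f(x,y) = 7*x^2 + 5*y^2.
Starting point: (-3.6206, -4.378), alpha = 0.01
Step 1: grad_x = 2*7*-3.6206 = -50.6884, grad_y = 2*5*-4.378 = -43.78
  x_1 = -3.6206 - 0.01*-50.6884 = -3.1137
  y_1 = -4.378 - 0.01*-43.78 = -3.9402
Step 2: grad_x = 2*7*-3.1137 = -43.592, grad_y = 2*5*-3.9402 = -39.402
  x_2 = -3.1137 - 0.01*-43.592 = -2.6778
  y_2 = -3.9402 - 0.01*-39.402 = -3.5462
f(-2.6778, -3.5462) = 7*(-2.6778)^2 + 5*(-3.5462)^2 = 113.0711


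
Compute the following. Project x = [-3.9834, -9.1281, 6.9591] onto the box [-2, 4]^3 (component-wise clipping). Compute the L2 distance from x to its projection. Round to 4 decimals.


Project each component onto [-2, 4].
clip(-3.9834) = -2.0, clip(-9.1281) = -2.0, clip(6.9591) = 4.0
Projection = [-2.0, -2.0, 4.0]
Squared diffs: [3.9339, 50.8098, 8.7563]
Distance = sqrt(63.5) = 7.9687


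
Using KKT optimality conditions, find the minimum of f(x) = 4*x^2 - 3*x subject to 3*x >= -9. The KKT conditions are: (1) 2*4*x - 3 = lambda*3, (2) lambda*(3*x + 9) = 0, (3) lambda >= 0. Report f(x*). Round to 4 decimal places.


Step 1: Try lambda = 0 (constraint inactive).
Stationarity: 2*4*x - 3 = 0
x* = 3/(2*4) = 0.375
Check constraint: 3*0.375 = 1.125 >= -9 -- satisfied.
Step 2: Compute optimal value.
f(x*) = 4*0.375^2 - 3*0.375 = -0.5625


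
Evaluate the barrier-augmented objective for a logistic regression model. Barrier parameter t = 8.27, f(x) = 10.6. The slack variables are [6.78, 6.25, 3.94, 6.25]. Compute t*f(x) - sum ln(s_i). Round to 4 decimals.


Step 1: Compute log-barrier.
ln values: [1.914, 1.8326, 1.3712, 1.8326]
phi = -(1.914 + 1.8326 + 1.3712 + 1.8326) = -6.9503
Step 2: Compute augmented objective.
t*f(x) = 8.27*10.6 = 87.662
Total = 87.662 - 6.9503 = 80.7117


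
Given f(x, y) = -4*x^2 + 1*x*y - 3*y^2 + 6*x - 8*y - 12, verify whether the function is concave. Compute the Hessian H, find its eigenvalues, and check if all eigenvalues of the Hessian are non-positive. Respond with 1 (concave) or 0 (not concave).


The Hessian of f(x,y) = -4*x^2 + 1*x*y - 3*y^2 + 6*x - 8*y - 12 is:
H = [[-8, 1], [1, -6]]
Trace = -8 - 6 = -14
Determinant = -8*-6 - (1)^2 = 47
Discriminant = (-14)^2 - 4*47 = 8.0
Eigenvalues: lambda_1 = -8.4142, lambda_2 = -5.5858
The function is concave.

1


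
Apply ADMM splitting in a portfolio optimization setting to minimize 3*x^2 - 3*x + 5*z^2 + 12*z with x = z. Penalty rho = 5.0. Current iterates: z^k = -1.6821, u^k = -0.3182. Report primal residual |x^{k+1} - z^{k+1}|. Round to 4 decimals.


ADMM iteration with rho = 5.0, z^k = -1.6821, u^k = -0.3182
Step 1: x-update.
Minimize 3*x^2 - 3*x + (5.0/2)*(x + 1.6821 - 0.3182)^2
FOC: (2*3 + 5.0)*x = 3 + 5.0*(-1.6821 + 0.3182)
x^{k+1} = -0.3472
Step 2: z-update.
Minimize 5*z^2 + 12*z + (5.0/2)*(-0.3472 - z - 0.3182)^2
FOC: (2*5 + 5.0)*z = -12 + 5.0*(-0.3472 - 0.3182)
z^{k+1} = -1.0218
Step 3: u-update.
u^{k+1} = -0.3182 - 0.3472 + 1.0218 = 0.3564
Step 4: Primal residual = |-0.3472 + 1.0218| = 0.6746


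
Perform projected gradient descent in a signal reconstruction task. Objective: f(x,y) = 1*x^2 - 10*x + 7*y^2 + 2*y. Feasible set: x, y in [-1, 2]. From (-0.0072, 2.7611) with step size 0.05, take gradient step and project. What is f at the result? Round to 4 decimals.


Step 1: Compute gradient at (-0.0072, 2.7611).
grad_x = 2*1*-0.0072 - 10 = -10.0144
grad_y = 2*7*2.7611 + 2 = 40.6554
Step 2: Gradient step.
x_raw = -0.0072 - 0.05*-10.0144 = 0.4935
y_raw = 2.7611 - 0.05*40.6554 = 0.7283
Step 3: Project onto [-1, 2].
x_proj = clip(0.4935) = 0.4935
y_proj = clip(0.7283) = 0.7283
Step 4: Evaluate f.
f(0.4935, 0.7283) = 0.4783


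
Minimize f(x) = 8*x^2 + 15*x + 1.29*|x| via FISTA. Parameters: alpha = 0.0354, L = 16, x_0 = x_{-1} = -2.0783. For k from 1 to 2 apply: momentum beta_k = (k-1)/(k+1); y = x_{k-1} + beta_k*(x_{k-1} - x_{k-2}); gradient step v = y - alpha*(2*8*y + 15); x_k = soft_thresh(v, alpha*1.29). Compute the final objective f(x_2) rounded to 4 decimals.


FISTA on f(x) = 8*x^2 + 15*x + 1.29*|x|
L = 16, alpha = 0.0354
Iteration 1: beta = 0.0, y = -2.0783 + 0.0*(-2.0783 + 2.0783) = -2.0783
  grad(y) = -18.2528, v = y - alpha*grad = -1.4322
  prox(v) = soft_thresh(-1.4322, 0.0457) = -1.3865
Iteration 2: beta = 0.3333, y = -1.3865 + 0.3333*(-1.3865 + 2.0783) = -1.1559
  grad(y) = -3.4941, v = y - alpha*grad = -1.0322
  prox(v) = soft_thresh(-1.0322, 0.0457) = -0.9865
f(x_2) = 8*(-0.9865)^2 + 15*(-0.9865) + 1.29*|-0.9865| = -5.7394


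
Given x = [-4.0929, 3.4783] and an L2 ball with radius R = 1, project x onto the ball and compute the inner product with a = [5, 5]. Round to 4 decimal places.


Step 1: Compute ||x|| (intermediates to 6 decimals).
||x|| = sqrt((-4.0929)^2 + 3.4783^2) = 5.371257
Step 2: Project.
Since ||x|| > R, scale = R/||x|| = 1/5.371257 = 0.186176, proj(x) = scale * x
proj(x) = [-0.762, 0.647576]
Step 3: Dot product.
a^T * proj(x) = 5*(-0.762) + 5*0.647576 = -0.5721


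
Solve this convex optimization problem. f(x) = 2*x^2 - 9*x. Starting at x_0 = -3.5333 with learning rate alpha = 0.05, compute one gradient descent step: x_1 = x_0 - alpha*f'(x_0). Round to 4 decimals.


We compute the gradient at x_0 and apply the update.
f'(x) = 4*x - 9
f'(-3.5333) = 4*-3.5333 - 9 = -23.1332
x_1 = -3.5333 - 0.05*-23.1332 = -2.3766


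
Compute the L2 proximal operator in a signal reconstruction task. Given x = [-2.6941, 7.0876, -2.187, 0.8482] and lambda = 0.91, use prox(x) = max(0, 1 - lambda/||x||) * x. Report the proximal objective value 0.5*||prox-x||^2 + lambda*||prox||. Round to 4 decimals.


Step 1: Compute ||x||.
||x|| = 7.9369
Step 2: Compute scaling factor.
scale = max(0, 1 - 0.91/7.9369) = 0.8853
Step 3: prox(x) = [-2.3852, 6.275, -1.9363, 0.751]
||prox(x)|| = 7.0269
Step 4: Proximal objective.
0.5*||prox-x||^2 = 0.4141
lambda*||prox|| = 6.3945
Total = 6.8085


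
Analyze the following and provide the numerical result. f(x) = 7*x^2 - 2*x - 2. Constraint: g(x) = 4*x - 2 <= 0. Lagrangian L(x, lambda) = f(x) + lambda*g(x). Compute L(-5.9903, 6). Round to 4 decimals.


Step 1: Evaluate f(x).
f(-5.9903) = 7*(-5.9903)^2 - 2*(-5.9903) - 2 = 261.1665
Step 2: Evaluate g(x).
g(-5.9903) = 4*-5.9903 - 2 = -25.9612
Step 3: Compute Lagrangian.
L = 261.1665 + 6*-25.9612 = 105.3993


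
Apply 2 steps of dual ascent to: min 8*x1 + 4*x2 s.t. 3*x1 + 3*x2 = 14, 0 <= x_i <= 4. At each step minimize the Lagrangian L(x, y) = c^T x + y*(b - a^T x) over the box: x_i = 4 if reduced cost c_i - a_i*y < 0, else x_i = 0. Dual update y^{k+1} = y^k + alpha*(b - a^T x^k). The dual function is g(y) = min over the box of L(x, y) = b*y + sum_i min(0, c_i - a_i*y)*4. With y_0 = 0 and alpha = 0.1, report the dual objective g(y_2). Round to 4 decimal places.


Dual ascent for LP: min 8*x1 + 4*x2, 3*x1 + 3*x2 = 14, 0 <= x_i <= 4
Step 1: y^k = 0.0, reduced costs: (8.0, 4.0)
  x^k = (0.0, 0.0), subgradient = b - a^T x = 14.0
  y^{k+1} = 0.0 + 0.1*14.0 = 1.4
Step 2: y^k = 1.4, reduced costs: (3.8, -0.2)
  x^k = (0.0, 4.0), subgradient = b - a^T x = 2.0
  y^{k+1} = 1.4 + 0.1*2.0 = 1.6
Dual objective at y_2 = 1.6: reduced costs (3.2, -0.8), box minimizer x = (0.0, 4.0)
g(y_2) = b*y + (c1 - a1*y)*x1 + (c2 - a2*y)*x2 = 14*1.6 + 3.2*0.0 + (-0.8)*4.0 = 22.4 + 0.0 - 3.2 = 19.2


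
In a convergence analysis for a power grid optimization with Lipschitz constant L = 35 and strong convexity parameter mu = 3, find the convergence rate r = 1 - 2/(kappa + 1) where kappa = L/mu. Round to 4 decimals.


Step 1: Compute the condition number.
kappa = L/mu = 35/3 = 11.6667
Step 2: Compute the convergence rate.
r = 1 - 2/(kappa + 1) = 1 - 2*mu/(L + mu) = (L - mu)/(L + mu) = 32/38 = 0.8421


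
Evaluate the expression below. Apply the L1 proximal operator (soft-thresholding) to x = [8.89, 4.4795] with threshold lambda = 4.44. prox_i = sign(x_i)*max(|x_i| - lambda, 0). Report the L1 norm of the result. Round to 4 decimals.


Soft-thresholding with lambda = 4.44:
prox(8.89) = sign(8.89)*max(|8.89| - 4.44, 0) = 4.45
prox(4.4795) = sign(4.4795)*max(|4.4795| - 4.44, 0) = 0.0395
prox(x) = [4.45, 0.0395]
||prox(x)||_1 = 4.45 + 0.0395 = 4.4895


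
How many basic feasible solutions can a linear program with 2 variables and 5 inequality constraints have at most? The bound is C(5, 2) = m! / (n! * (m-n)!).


Each vertex corresponds to some choice of n active constraints out of m, so the number of vertices is at most C(m, n) = m! / (n!(m-n)!).
m = 5, n = 2
Numerator: 5 * 4
Denominator: 2! = 2
C(5, 2) = 10


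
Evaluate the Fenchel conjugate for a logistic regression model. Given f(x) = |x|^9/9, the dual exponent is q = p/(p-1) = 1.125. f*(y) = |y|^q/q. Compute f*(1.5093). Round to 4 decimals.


The conjugate exponent q satisfies 1/p + 1/q = 1.
p = 9, so q = 9/(9 - 1) = 1.125
|y|^q = 1.5093^1.125 = 1.589
f*(1.5093) = 1.589 / 1.125 = 1.4124


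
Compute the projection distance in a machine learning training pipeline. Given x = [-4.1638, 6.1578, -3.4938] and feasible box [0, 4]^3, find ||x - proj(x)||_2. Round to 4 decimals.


Project each component onto [0, 4].
clip(-4.1638) = 0.0, clip(6.1578) = 4.0, clip(-3.4938) = 0.0
Projection = [0.0, 4.0, 0.0]
Squared diffs: [17.3372, 4.6561, 12.2066]
Distance = sqrt(34.1999) = 5.8481


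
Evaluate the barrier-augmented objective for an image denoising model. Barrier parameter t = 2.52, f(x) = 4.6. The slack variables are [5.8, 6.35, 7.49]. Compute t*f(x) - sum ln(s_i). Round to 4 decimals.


Step 1: Compute log-barrier.
ln values: [1.7579, 1.8485, 2.0136]
phi = -(1.7579 + 1.8485 + 2.0136) = -5.6199
Step 2: Compute augmented objective.
t*f(x) = 2.52*4.6 = 11.592
Total = 11.592 - 5.6199 = 5.9721


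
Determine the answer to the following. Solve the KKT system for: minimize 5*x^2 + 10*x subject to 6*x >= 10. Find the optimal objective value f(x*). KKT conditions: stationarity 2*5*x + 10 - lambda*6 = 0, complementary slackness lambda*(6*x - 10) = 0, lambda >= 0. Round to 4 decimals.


Step 1: Try lambda = 0 (constraint inactive).
x_unc = -10/(2*5) = -1.0
Check: 6*-1.0 = -6.0 < 10 -- violated!
Step 2: Constraint must be active: 6*x = 10
x* = 10/6 = 5/3 = 1.6667 (rounded; the exact value 5/3 is used below)
lambda = (2*5*(5/3) + 10)/6 = 4.4444
Step 3: Compute optimal value.
f(x*) = 5*(5/3)^2 + 10*(5/3) = 30.5556


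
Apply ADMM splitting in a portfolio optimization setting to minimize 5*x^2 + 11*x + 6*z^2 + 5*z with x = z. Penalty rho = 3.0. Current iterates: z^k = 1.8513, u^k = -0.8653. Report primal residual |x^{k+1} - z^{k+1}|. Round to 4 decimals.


ADMM iteration with rho = 3.0, z^k = 1.8513, u^k = -0.8653
Step 1: x-update.
Minimize 5*x^2 + 11*x + (3.0/2)*(x - 1.8513 - 0.8653)^2
FOC: (2*5 + 3.0)*x = -11 + 3.0*(1.8513 + 0.8653)
x^{k+1} = -0.2192
Step 2: z-update.
Minimize 6*z^2 + 5*z + (3.0/2)*(-0.2192 - z - 0.8653)^2
FOC: (2*6 + 3.0)*z = -5 + 3.0*(-0.2192 - 0.8653)
z^{k+1} = -0.5502
Step 3: u-update.
u^{k+1} = -0.8653 - 0.2192 + 0.5502 = -0.5343
Step 4: Primal residual = |-0.2192 + 0.5502| = 0.331


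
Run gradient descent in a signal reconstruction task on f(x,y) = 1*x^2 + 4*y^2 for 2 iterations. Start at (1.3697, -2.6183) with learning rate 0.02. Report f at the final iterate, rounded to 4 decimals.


Gradient descent on f(x,y) = 1*x^2 + 4*y^2.
Starting point: (1.3697, -2.6183), alpha = 0.02
Step 1: grad_x = 2*1*1.3697 = 2.7394, grad_y = 2*4*-2.6183 = -20.9464
  x_1 = 1.3697 - 0.02*2.7394 = 1.3149
  y_1 = -2.6183 - 0.02*-20.9464 = -2.1994
Step 2: grad_x = 2*1*1.3149 = 2.6298, grad_y = 2*4*-2.1994 = -17.595
  x_2 = 1.3149 - 0.02*2.6298 = 1.2623
  y_2 = -2.1994 - 0.02*-17.595 = -1.8475
f(1.2623, -1.8475) = 1*1.2623^2 + 4*(-1.8475)^2 = 15.2461


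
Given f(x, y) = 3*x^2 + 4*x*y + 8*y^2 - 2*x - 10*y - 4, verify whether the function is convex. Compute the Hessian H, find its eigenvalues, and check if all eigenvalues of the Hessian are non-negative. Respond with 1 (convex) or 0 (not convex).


The Hessian of f(x,y) = 3*x^2 + 4*x*y + 8*y^2 - 2*x - 10*y - 4 is:
H = [[6, 4], [4, 16]]
Trace = 6 + 16 = 22
Determinant = 6*16 - (4)^2 = 80
Discriminant = (22)^2 - 4*80 = 164.0
Eigenvalues: lambda_1 = 4.5969, lambda_2 = 17.4031
The function is convex.

1


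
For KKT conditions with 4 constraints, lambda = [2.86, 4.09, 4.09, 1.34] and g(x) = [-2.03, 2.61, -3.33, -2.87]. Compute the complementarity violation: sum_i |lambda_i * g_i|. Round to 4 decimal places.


KKT complementary slackness check:
lambda_1 * g_1 = 2.86 * -2.03 = -5.8058
lambda_2 * g_2 = 4.09 * 2.61 = 10.6749
lambda_3 * g_3 = 4.09 * -3.33 = -13.6197
lambda_4 * g_4 = 1.34 * -2.87 = -3.8458
Total violation = 5.8058 + 10.6749 + 13.6197 + 3.8458 = 33.9462


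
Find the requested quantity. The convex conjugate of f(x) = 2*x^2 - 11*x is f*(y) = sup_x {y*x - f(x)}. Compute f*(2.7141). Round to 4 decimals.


f*(y) = sup_x {y*x - a*x^2 - b*x} = sup_x {(y-b)*x - a*x^2}
FOC: (y - b) - 2a*x = 0 => x* = (y - b)/(2a)
x* = (2.7141 + 11)/(2*2) = 3.4285
f*(2.7141) = (y-b)^2/(4a) = (2.7141 + 11)^2/(4*2)
= 188.0765/8 = 23.5096


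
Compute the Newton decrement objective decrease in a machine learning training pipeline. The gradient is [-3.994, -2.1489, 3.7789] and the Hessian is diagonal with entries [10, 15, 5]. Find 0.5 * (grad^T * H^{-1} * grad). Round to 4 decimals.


Step 1: H is diagonal, so H^(-1) * g = [-0.3994, -0.1433, 0.7558].
Step 2: g^T H^(-1) g = sum_i g_i^2 / H_ii
  = (-3.994)^2/10 + (-2.1489)^2/15 + (3.7789)^2/5
  = 1.5952 + 0.3079 + 2.856 = 4.7591
Step 3: Objective decrease = 0.5 * g^T H^(-1) g = 2.3795


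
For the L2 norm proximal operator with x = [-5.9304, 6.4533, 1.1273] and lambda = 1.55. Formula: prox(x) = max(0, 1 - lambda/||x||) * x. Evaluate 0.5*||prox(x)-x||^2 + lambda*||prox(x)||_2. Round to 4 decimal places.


Step 1: Compute ||x||.
||x|| = 8.8366
Step 2: Compute scaling factor.
scale = max(0, 1 - 1.55/8.8366) = 0.8246
Step 3: prox(x) = [-4.8902, 5.3213, 0.9296]
||prox(x)|| = 7.2866
Step 4: Proximal objective.
0.5*||prox-x||^2 = 1.2013
lambda*||prox|| = 11.2942
Total = 12.4955


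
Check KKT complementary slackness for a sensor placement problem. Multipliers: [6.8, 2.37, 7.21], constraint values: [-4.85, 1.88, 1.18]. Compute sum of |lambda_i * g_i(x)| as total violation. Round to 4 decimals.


KKT complementary slackness check:
lambda_1 * g_1 = 6.8 * -4.85 = -32.98
lambda_2 * g_2 = 2.37 * 1.88 = 4.4556
lambda_3 * g_3 = 7.21 * 1.18 = 8.5078
Total violation = 32.98 + 4.4556 + 8.5078 = 45.9434


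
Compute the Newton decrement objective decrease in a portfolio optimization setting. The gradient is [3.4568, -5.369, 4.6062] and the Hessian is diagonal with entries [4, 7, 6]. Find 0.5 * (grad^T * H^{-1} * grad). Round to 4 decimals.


Step 1: H is diagonal, so H^(-1) * g = [0.8642, -0.767, 0.7677].
Step 2: g^T H^(-1) g = sum_i g_i^2 / H_ii
  = (3.4568)^2/4 + (-5.369)^2/7 + (4.6062)^2/6
  = 2.9874 + 4.118 + 3.5362 = 10.6416
Step 3: Objective decrease = 0.5 * g^T H^(-1) g = 5.3208


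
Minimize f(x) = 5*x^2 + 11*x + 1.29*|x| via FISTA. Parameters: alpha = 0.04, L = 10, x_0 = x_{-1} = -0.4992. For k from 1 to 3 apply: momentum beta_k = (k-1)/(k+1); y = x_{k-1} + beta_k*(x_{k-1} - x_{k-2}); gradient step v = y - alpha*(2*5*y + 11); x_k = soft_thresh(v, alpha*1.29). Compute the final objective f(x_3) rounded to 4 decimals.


FISTA on f(x) = 5*x^2 + 11*x + 1.29*|x|
L = 10, alpha = 0.04
Iteration 1: beta = 0.0, y = -0.4992 + 0.0*(-0.4992 + 0.4992) = -0.4992
  grad(y) = 6.008, v = y - alpha*grad = -0.7395
  prox(v) = soft_thresh(-0.7395, 0.0516) = -0.6879
Iteration 2: beta = 0.3333, y = -0.6879 + 0.3333*(-0.6879 + 0.4992) = -0.7508
  grad(y) = 3.4917, v = y - alpha*grad = -0.8905
  prox(v) = soft_thresh(-0.8905, 0.0516) = -0.8389
Iteration 3: beta = 0.5, y = -0.8389 + 0.5*(-0.8389 + 0.6879) = -0.9144
  grad(y) = 1.8562, v = y - alpha*grad = -0.9886
  prox(v) = soft_thresh(-0.9886, 0.0516) = -0.937
f(x_3) = 5*(-0.937)^2 + 11*(-0.937) + 1.29*|-0.937| = -4.7084


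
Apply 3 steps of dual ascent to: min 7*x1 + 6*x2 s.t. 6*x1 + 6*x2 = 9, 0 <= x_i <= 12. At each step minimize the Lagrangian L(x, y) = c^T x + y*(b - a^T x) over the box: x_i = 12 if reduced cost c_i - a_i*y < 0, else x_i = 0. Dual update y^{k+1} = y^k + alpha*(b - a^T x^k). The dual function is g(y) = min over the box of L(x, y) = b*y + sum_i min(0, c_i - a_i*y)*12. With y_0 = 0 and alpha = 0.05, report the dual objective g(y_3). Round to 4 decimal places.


Dual ascent for LP: min 7*x1 + 6*x2, 6*x1 + 6*x2 = 9, 0 <= x_i <= 12
Step 1: y^k = 0.0, reduced costs: (7.0, 6.0)
  x^k = (0.0, 0.0), subgradient = b - a^T x = 9.0
  y^{k+1} = 0.0 + 0.05*9.0 = 0.45
Step 2: y^k = 0.45, reduced costs: (4.3, 3.3)
  x^k = (0.0, 0.0), subgradient = b - a^T x = 9.0
  y^{k+1} = 0.45 + 0.05*9.0 = 0.9
Step 3: y^k = 0.9, reduced costs: (1.6, 0.6)
  x^k = (0.0, 0.0), subgradient = b - a^T x = 9.0
  y^{k+1} = 0.9 + 0.05*9.0 = 1.35
Dual objective at y_3 = 1.35: reduced costs (-1.1, -2.1), box minimizer x = (12.0, 12.0)
g(y_3) = b*y + (c1 - a1*y)*x1 + (c2 - a2*y)*x2 = 9*1.35 + (-1.1)*12.0 + (-2.1)*12.0 = 12.15 - 13.2 - 25.2 = -26.25


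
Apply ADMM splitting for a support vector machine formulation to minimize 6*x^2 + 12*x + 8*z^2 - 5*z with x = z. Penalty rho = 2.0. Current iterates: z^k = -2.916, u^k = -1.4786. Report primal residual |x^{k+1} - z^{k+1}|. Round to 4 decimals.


ADMM iteration with rho = 2.0, z^k = -2.916, u^k = -1.4786
Step 1: x-update.
Minimize 6*x^2 + 12*x + (2.0/2)*(x + 2.916 - 1.4786)^2
FOC: (2*6 + 2.0)*x = -12 + 2.0*(-2.916 + 1.4786)
x^{k+1} = -1.0625
Step 2: z-update.
Minimize 8*z^2 - 5*z + (2.0/2)*(-1.0625 - z - 1.4786)^2
FOC: (2*8 + 2.0)*z = 5 + 2.0*(-1.0625 - 1.4786)
z^{k+1} = -0.0046
Step 3: u-update.
u^{k+1} = -1.4786 - 1.0625 + 0.0046 = -2.5365
Step 4: Primal residual = |-1.0625 + 0.0046| = 1.0579


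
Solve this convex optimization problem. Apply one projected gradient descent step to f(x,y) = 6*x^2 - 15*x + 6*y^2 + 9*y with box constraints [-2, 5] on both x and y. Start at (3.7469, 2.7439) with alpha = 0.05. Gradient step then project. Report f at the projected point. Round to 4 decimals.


Step 1: Compute gradient at (3.7469, 2.7439).
grad_x = 2*6*3.7469 - 15 = 29.9628
grad_y = 2*6*2.7439 + 9 = 41.9268
Step 2: Gradient step.
x_raw = 3.7469 - 0.05*29.9628 = 2.2488
y_raw = 2.7439 - 0.05*41.9268 = 0.6476
Step 3: Project onto [-2, 5].
x_proj = clip(2.2488) = 2.2488
y_proj = clip(0.6476) = 0.6476
Step 4: Evaluate f.
f(2.2488, 0.6476) = 4.9542


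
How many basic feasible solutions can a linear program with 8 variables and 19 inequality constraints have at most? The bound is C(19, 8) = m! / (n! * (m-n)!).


Each vertex corresponds to some choice of n active constraints out of m, so the number of vertices is at most C(m, n) = m! / (n!(m-n)!).
m = 19, n = 8
Numerator: 19 * 18 * 17 * 16 * 15 * 14 * 13 * 12
Denominator: 8! = 40320
C(19, 8) = 75582


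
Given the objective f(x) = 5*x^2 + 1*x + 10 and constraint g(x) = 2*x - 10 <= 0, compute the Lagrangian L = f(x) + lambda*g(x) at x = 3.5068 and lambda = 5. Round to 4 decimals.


Step 1: Evaluate f(x).
f(3.5068) = 5*3.5068^2 + 1*3.5068 + 10 = 74.995
Step 2: Evaluate g(x).
g(3.5068) = 2*3.5068 - 10 = -2.9864
Step 3: Compute Lagrangian.
L = 74.995 + 5*-2.9864 = 60.063


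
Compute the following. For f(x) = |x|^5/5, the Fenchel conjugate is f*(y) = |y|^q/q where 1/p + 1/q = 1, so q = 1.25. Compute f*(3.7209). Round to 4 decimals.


The conjugate exponent q satisfies 1/p + 1/q = 1.
p = 5, so q = 5/(5 - 1) = 1.25
|y|^q = 3.7209^1.25 = 5.1679
f*(3.7209) = 5.1679 / 1.25 = 4.1343


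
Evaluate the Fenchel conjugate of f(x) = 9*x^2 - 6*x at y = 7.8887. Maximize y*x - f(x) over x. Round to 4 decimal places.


f*(y) = sup_x {y*x - a*x^2 - b*x} = sup_x {(y-b)*x - a*x^2}
FOC: (y - b) - 2a*x = 0 => x* = (y - b)/(2a)
x* = (7.8887 + 6)/(2*9) = 0.7716
f*(7.8887) = (y-b)^2/(4a) = (7.8887 + 6)^2/(4*9)
= 192.896/36 = 5.3582


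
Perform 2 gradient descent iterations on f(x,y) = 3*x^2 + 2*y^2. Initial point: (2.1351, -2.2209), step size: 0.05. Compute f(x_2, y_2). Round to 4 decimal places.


Gradient descent on f(x,y) = 3*x^2 + 2*y^2.
Starting point: (2.1351, -2.2209), alpha = 0.05
Step 1: grad_x = 2*3*2.1351 = 12.8106, grad_y = 2*2*-2.2209 = -8.8836
  x_1 = 2.1351 - 0.05*12.8106 = 1.4946
  y_1 = -2.2209 - 0.05*-8.8836 = -1.7767
Step 2: grad_x = 2*3*1.4946 = 8.9674, grad_y = 2*2*-1.7767 = -7.1069
  x_2 = 1.4946 - 0.05*8.9674 = 1.0462
  y_2 = -1.7767 - 0.05*-7.1069 = -1.4214
f(1.0462, -1.4214) = 3*1.0462^2 + 2*(-1.4214)^2 = 7.3242


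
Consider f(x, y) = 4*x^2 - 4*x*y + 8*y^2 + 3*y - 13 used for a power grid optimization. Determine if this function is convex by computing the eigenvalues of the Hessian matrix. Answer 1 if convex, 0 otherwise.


The Hessian of f(x,y) = 4*x^2 - 4*x*y + 8*y^2 + 3*y - 13 is:
H = [[8, -4], [-4, 16]]
Trace = 8 + 16 = 24
Determinant = 8*16 - (-4)^2 = 112
Discriminant = (24)^2 - 4*112 = 128.0
Eigenvalues: lambda_1 = 6.3431, lambda_2 = 17.6569
The function is convex.

1


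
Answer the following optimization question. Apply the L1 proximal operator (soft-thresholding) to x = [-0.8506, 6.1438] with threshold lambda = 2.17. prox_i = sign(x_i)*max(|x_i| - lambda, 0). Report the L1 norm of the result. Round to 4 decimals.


Soft-thresholding with lambda = 2.17:
prox(-0.8506) = sign(-0.8506)*max(|-0.8506| - 2.17, 0) = 0.0
prox(6.1438) = sign(6.1438)*max(|6.1438| - 2.17, 0) = 3.9738
prox(x) = [0.0, 3.9738]
||prox(x)||_1 = 0.0 + 3.9738 = 3.9738


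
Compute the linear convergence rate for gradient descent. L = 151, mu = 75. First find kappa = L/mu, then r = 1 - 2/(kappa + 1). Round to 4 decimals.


Step 1: Compute the condition number.
kappa = L/mu = 151/75 = 2.0133
Step 2: Compute the convergence rate.
r = 1 - 2/(kappa + 1) = 1 - 2*mu/(L + mu) = (L - mu)/(L + mu) = 76/226 = 0.3363


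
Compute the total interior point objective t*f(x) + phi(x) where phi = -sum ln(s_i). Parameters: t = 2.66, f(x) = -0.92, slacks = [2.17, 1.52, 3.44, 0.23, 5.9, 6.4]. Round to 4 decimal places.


Step 1: Compute log-barrier.
ln values: [0.7747, 0.4187, 1.2355, -1.4697, 1.775, 1.8563]
phi = -(0.7747 + 0.4187 + 1.2355 - 1.4697 + 1.775 + 1.8563) = -4.5905
Step 2: Compute augmented objective.
t*f(x) = 2.66*-0.92 = -2.4472
Total = -2.4472 - 4.5905 = -7.0377


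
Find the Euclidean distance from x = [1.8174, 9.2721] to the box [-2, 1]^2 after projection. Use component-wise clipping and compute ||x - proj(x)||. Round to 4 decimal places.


Project each component onto [-2, 1].
clip(1.8174) = 1.0, clip(9.2721) = 1.0
Projection = [1.0, 1.0]
Squared diffs: [0.6681, 68.4276]
Distance = sqrt(69.0957) = 8.3124


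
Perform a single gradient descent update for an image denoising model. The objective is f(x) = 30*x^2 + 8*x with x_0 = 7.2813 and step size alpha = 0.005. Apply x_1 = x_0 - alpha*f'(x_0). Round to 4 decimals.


We compute the gradient at x_0 and apply the update.
f'(x) = 60*x + 8
f'(7.2813) = 60*7.2813 + 8 = 444.878
x_1 = 7.2813 - 0.005*444.878 = 5.0569


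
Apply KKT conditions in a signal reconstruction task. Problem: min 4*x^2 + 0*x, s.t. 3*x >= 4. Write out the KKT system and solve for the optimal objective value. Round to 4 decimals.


Step 1: Try lambda = 0 (constraint inactive).
x_unc = 0/(2*4) = 0.0
Check: 3*0.0 = 0.0 < 4 -- violated!
Step 2: Constraint must be active: 3*x = 4
x* = 4/3 = 1.3333 (rounded; the exact value 4/3 is used below)
lambda = (2*4*(4/3) + 0)/3 = 3.5556
Step 3: Compute optimal value.
f(x*) = 4*(4/3)^2 + 0*(4/3) = 7.1111


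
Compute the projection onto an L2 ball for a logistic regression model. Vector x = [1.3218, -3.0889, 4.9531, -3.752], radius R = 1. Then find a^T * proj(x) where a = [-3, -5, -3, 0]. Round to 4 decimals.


Step 1: Compute ||x|| (intermediates to 6 decimals).
||x|| = sqrt(1.3218^2 + (-3.0889)^2 + 4.9531^2 + (-3.752)^2) = 7.063934
Step 2: Project.
Since ||x|| > R, scale = R/||x|| = 1/7.063934 = 0.141564, proj(x) = scale * x
proj(x) = [0.187119, -0.437277, 0.701181, -0.531148]
Step 3: Dot product.
a^T * proj(x) = -3*0.187119 - 5*(-0.437277) - 3*0.701181 + 0*(-0.531148) = -0.4785


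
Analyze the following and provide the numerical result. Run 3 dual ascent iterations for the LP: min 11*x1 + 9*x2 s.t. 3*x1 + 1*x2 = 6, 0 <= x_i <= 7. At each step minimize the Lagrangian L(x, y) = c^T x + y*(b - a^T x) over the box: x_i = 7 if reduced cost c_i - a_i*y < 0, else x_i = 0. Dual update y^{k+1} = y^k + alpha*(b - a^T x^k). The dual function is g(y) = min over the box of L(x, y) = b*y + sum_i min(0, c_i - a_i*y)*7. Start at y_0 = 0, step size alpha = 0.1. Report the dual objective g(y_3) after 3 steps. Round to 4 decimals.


Dual ascent for LP: min 11*x1 + 9*x2, 3*x1 + 1*x2 = 6, 0 <= x_i <= 7
Step 1: y^k = 0.0, reduced costs: (11.0, 9.0)
  x^k = (0.0, 0.0), subgradient = b - a^T x = 6.0
  y^{k+1} = 0.0 + 0.1*6.0 = 0.6
Step 2: y^k = 0.6, reduced costs: (9.2, 8.4)
  x^k = (0.0, 0.0), subgradient = b - a^T x = 6.0
  y^{k+1} = 0.6 + 0.1*6.0 = 1.2
Step 3: y^k = 1.2, reduced costs: (7.4, 7.8)
  x^k = (0.0, 0.0), subgradient = b - a^T x = 6.0
  y^{k+1} = 1.2 + 0.1*6.0 = 1.8
Dual objective at y_3 = 1.8: reduced costs (5.6, 7.2), box minimizer x = (0.0, 0.0)
g(y_3) = b*y + (c1 - a1*y)*x1 + (c2 - a2*y)*x2 = 6*1.8 + 5.6*0.0 + 7.2*0.0 = 10.8 + 0.0 + 0.0 = 10.8


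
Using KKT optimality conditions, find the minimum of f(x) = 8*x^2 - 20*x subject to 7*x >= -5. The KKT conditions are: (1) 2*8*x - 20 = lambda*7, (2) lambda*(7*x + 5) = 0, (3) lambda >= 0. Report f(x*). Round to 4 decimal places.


Step 1: Try lambda = 0 (constraint inactive).
Stationarity: 2*8*x - 20 = 0
x* = 20/(2*8) = 1.25
Check constraint: 7*1.25 = 8.75 >= -5 -- satisfied.
Step 2: Compute optimal value.
f(x*) = 8*1.25^2 - 20*1.25 = -12.5


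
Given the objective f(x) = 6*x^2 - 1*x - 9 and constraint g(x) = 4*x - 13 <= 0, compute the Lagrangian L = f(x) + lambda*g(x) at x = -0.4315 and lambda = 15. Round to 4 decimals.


Step 1: Evaluate f(x).
f(-0.4315) = 6*(-0.4315)^2 - 1*(-0.4315) - 9 = -7.4513
Step 2: Evaluate g(x).
g(-0.4315) = 4*-0.4315 - 13 = -14.726
Step 3: Compute Lagrangian.
L = -7.4513 + 15*-14.726 = -228.3413


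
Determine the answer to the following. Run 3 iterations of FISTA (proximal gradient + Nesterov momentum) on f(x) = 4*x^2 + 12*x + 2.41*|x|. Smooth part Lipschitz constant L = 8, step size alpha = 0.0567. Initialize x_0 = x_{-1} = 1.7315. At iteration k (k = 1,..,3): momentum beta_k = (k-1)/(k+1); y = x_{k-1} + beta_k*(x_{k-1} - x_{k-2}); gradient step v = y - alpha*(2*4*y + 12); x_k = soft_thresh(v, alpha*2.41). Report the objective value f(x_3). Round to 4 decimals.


FISTA on f(x) = 4*x^2 + 12*x + 2.41*|x|
L = 8, alpha = 0.0567
Iteration 1: beta = 0.0, y = 1.7315 + 0.0*(1.7315 - 1.7315) = 1.7315
  grad(y) = 25.852, v = y - alpha*grad = 0.2657
  prox(v) = soft_thresh(0.2657, 0.1366) = 0.129
Iteration 2: beta = 0.3333, y = 0.129 + 0.3333*(0.129 - 1.7315) = -0.4051
  grad(y) = 8.7591, v = y - alpha*grad = -0.9018
  prox(v) = soft_thresh(-0.9018, 0.1366) = -0.7651
Iteration 3: beta = 0.5, y = -0.7651 + 0.5*(-0.7651 - 0.129) = -1.2122
  grad(y) = 2.3026, v = y - alpha*grad = -1.3427
  prox(v) = soft_thresh(-1.3427, 0.1366) = -1.2061
f(x_3) = 4*(-1.2061)^2 + 12*(-1.2061) + 2.41*|-1.2061| = -5.7478


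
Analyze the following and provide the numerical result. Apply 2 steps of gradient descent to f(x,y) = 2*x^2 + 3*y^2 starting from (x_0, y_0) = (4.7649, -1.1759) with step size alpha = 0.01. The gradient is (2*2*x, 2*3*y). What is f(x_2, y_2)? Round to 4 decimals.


Gradient descent on f(x,y) = 2*x^2 + 3*y^2.
Starting point: (4.7649, -1.1759), alpha = 0.01
Step 1: grad_x = 2*2*4.7649 = 19.0596, grad_y = 2*3*-1.1759 = -7.0554
  x_1 = 4.7649 - 0.01*19.0596 = 4.5743
  y_1 = -1.1759 - 0.01*-7.0554 = -1.1053
Step 2: grad_x = 2*2*4.5743 = 18.2972, grad_y = 2*3*-1.1053 = -6.6321
  x_2 = 4.5743 - 0.01*18.2972 = 4.3913
  y_2 = -1.1053 - 0.01*-6.6321 = -1.039
f(4.3913, -1.039) = 2*4.3913^2 + 3*(-1.039)^2 = 41.8063


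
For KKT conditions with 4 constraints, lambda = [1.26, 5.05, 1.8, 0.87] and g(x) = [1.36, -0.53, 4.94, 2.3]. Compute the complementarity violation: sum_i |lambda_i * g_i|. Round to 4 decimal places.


KKT complementary slackness check:
lambda_1 * g_1 = 1.26 * 1.36 = 1.7136
lambda_2 * g_2 = 5.05 * -0.53 = -2.6765
lambda_3 * g_3 = 1.8 * 4.94 = 8.892
lambda_4 * g_4 = 0.87 * 2.3 = 2.001
Total violation = 1.7136 + 2.6765 + 8.892 + 2.001 = 15.2831


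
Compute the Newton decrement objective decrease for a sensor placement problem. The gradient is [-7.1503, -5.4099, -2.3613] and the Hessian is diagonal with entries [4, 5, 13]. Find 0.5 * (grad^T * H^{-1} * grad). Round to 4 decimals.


Step 1: H is diagonal, so H^(-1) * g = [-1.7876, -1.082, -0.1816].
Step 2: g^T H^(-1) g = sum_i g_i^2 / H_ii
  = (-7.1503)^2/4 + (-5.4099)^2/5 + (-2.3613)^2/13
  = 12.7817 + 5.8534 + 0.4289 = 19.064
Step 3: Objective decrease = 0.5 * g^T H^(-1) g = 9.532


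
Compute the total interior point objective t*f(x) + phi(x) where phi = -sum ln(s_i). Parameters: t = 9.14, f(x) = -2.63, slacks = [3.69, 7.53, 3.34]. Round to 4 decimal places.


Step 1: Compute log-barrier.
ln values: [1.3056, 2.0189, 1.206]
phi = -(1.3056 + 2.0189 + 1.206) = -4.5305
Step 2: Compute augmented objective.
t*f(x) = 9.14*-2.63 = -24.0382
Total = -24.0382 - 4.5305 = -28.5687


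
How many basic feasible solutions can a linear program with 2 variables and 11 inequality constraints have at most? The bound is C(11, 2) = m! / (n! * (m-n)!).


Each vertex corresponds to some choice of n active constraints out of m, so the number of vertices is at most C(m, n) = m! / (n!(m-n)!).
m = 11, n = 2
Numerator: 11 * 10
Denominator: 2! = 2
C(11, 2) = 55


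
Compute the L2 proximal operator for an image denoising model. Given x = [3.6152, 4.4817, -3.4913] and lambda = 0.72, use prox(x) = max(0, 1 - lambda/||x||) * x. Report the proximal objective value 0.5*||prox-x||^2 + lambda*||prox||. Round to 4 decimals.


Step 1: Compute ||x||.
||x|| = 6.7338
Step 2: Compute scaling factor.
scale = max(0, 1 - 0.72/6.7338) = 0.8931
Step 3: prox(x) = [3.2287, 4.0025, -3.118]
||prox(x)|| = 6.0138
Step 4: Proximal objective.
0.5*||prox-x||^2 = 0.2592
lambda*||prox|| = 4.3299
Total = 4.5892


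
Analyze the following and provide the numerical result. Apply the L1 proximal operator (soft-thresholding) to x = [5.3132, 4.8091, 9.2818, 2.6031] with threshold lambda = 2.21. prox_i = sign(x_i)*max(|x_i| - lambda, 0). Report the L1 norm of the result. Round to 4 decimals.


Soft-thresholding with lambda = 2.21:
prox(5.3132) = sign(5.3132)*max(|5.3132| - 2.21, 0) = 3.1032
prox(4.8091) = sign(4.8091)*max(|4.8091| - 2.21, 0) = 2.5991
prox(9.2818) = sign(9.2818)*max(|9.2818| - 2.21, 0) = 7.0718
prox(2.6031) = sign(2.6031)*max(|2.6031| - 2.21, 0) = 0.3931
prox(x) = [3.1032, 2.5991, 7.0718, 0.3931]
||prox(x)||_1 = 3.1032 + 2.5991 + 7.0718 + 0.3931 = 13.1672


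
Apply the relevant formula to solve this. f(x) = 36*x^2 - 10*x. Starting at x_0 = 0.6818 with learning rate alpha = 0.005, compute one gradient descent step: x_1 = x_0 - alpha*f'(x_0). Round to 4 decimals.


We compute the gradient at x_0 and apply the update.
f'(x) = 72*x - 10
f'(0.6818) = 72*0.6818 - 10 = 39.0896
x_1 = 0.6818 - 0.005*39.0896 = 0.4864


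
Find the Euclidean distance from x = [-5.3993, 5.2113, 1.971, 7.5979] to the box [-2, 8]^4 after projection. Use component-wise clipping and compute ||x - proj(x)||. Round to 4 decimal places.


Project each component onto [-2, 8].
clip(-5.3993) = -2.0, clip(5.2113) = 5.2113, clip(1.971) = 1.971, clip(7.5979) = 7.5979
Projection = [-2.0, 5.2113, 1.971, 7.5979]
Squared diffs: [11.5552, 0.0, 0.0, 0.0]
Distance = sqrt(11.5552) = 3.3993


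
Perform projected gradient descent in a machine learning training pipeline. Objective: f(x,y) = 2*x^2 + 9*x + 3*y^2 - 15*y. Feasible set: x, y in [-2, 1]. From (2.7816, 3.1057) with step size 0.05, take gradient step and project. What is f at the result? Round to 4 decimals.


Step 1: Compute gradient at (2.7816, 3.1057).
grad_x = 2*2*2.7816 + 9 = 20.1264
grad_y = 2*3*3.1057 - 15 = 3.6342
Step 2: Gradient step.
x_raw = 2.7816 - 0.05*20.1264 = 1.7753
y_raw = 3.1057 - 0.05*3.6342 = 2.924
Step 3: Project onto [-2, 1].
x_proj = clip(1.7753) = 1.0
y_proj = clip(2.924) = 1.0
Step 4: Evaluate f.
f(1.0, 1.0) = -1.0


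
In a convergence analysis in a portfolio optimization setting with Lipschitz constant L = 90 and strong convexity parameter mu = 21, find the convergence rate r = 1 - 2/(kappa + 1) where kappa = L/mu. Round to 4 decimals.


Step 1: Compute the condition number.
kappa = L/mu = 90/21 = 4.2857
Step 2: Compute the convergence rate.
r = 1 - 2/(kappa + 1) = 1 - 2*mu/(L + mu) = (L - mu)/(L + mu) = 69/111 = 0.6216


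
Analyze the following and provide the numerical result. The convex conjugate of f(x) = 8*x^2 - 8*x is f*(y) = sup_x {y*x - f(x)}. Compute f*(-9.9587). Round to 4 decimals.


f*(y) = sup_x {y*x - a*x^2 - b*x} = sup_x {(y-b)*x - a*x^2}
FOC: (y - b) - 2a*x = 0 => x* = (y - b)/(2a)
x* = (-9.9587 + 8)/(2*8) = -0.1224
f*(-9.9587) = (y-b)^2/(4a) = (-9.9587 + 8)^2/(4*8)
= 3.8365/32 = 0.1199


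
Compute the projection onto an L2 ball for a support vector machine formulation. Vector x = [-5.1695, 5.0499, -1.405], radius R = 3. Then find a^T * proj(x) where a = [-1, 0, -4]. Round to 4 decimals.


Step 1: Compute ||x|| (intermediates to 6 decimals).
||x|| = sqrt((-5.1695)^2 + 5.0499^2 + (-1.405)^2) = 7.362014
Step 2: Project.
Since ||x|| > R, scale = R/||x|| = 3/7.362014 = 0.407497, proj(x) = scale * x
proj(x) = [-2.106556, 2.057819, -0.572533]
Step 3: Dot product.
a^T * proj(x) = -1*(-2.106556) + 0*2.057819 - 4*(-0.572533) = 4.3967


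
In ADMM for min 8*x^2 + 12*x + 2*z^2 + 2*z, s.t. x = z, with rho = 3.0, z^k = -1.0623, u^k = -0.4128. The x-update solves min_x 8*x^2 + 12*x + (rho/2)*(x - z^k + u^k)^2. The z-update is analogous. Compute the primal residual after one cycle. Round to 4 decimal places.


ADMM iteration with rho = 3.0, z^k = -1.0623, u^k = -0.4128
Step 1: x-update.
Minimize 8*x^2 + 12*x + (3.0/2)*(x + 1.0623 - 0.4128)^2
FOC: (2*8 + 3.0)*x = -12 + 3.0*(-1.0623 + 0.4128)
x^{k+1} = -0.7341
Step 2: z-update.
Minimize 2*z^2 + 2*z + (3.0/2)*(-0.7341 - z - 0.4128)^2
FOC: (2*2 + 3.0)*z = -2 + 3.0*(-0.7341 - 0.4128)
z^{k+1} = -0.7773
Step 3: u-update.
u^{k+1} = -0.4128 - 0.7341 + 0.7773 = -0.3697
Step 4: Primal residual = |-0.7341 + 0.7773| = 0.0431


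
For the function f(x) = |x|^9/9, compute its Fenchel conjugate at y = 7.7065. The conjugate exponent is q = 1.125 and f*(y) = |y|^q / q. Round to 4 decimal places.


The conjugate exponent q satisfies 1/p + 1/q = 1.
p = 9, so q = 9/(9 - 1) = 1.125
|y|^q = 7.7065^1.125 = 9.9475
f*(7.7065) = 9.9475 / 1.125 = 8.8422


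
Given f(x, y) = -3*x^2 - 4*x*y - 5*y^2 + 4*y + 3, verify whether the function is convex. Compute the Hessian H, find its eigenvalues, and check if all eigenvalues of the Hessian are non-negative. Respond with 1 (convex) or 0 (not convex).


The Hessian of f(x,y) = -3*x^2 - 4*x*y - 5*y^2 + 4*y + 3 is:
H = [[-6, -4], [-4, -10]]
Trace = -6 - 10 = -16
Determinant = -6*-10 - (-4)^2 = 44
Discriminant = (-16)^2 - 4*44 = 80.0
Eigenvalues: lambda_1 = -12.4721, lambda_2 = -3.5279
The function is not convex.

0


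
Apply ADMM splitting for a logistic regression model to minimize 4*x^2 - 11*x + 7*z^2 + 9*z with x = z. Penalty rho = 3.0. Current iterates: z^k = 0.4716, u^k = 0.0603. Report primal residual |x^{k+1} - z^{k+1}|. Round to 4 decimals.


ADMM iteration with rho = 3.0, z^k = 0.4716, u^k = 0.0603
Step 1: x-update.
Minimize 4*x^2 - 11*x + (3.0/2)*(x - 0.4716 + 0.0603)^2
FOC: (2*4 + 3.0)*x = 11 + 3.0*(0.4716 - 0.0603)
x^{k+1} = 1.1122
Step 2: z-update.
Minimize 7*z^2 + 9*z + (3.0/2)*(1.1122 - z + 0.0603)^2
FOC: (2*7 + 3.0)*z = -9 + 3.0*(1.1122 + 0.0603)
z^{k+1} = -0.3225
Step 3: u-update.
u^{k+1} = 0.0603 + 1.1122 + 0.3225 = 1.495
Step 4: Primal residual = |1.1122 + 0.3225| = 1.4347


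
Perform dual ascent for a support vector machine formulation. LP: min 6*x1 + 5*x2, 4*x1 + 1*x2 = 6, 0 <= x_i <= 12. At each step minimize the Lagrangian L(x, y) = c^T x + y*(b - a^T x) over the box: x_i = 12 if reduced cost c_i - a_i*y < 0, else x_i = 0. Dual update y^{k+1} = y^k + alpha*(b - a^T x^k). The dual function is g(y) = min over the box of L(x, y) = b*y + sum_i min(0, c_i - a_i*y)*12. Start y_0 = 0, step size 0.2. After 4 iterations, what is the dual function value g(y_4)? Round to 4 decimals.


Dual ascent for LP: min 6*x1 + 5*x2, 4*x1 + 1*x2 = 6, 0 <= x_i <= 12
Step 1: y^k = 0.0, reduced costs: (6.0, 5.0)
  x^k = (0.0, 0.0), subgradient = b - a^T x = 6.0
  y^{k+1} = 0.0 + 0.2*6.0 = 1.2
Step 2: y^k = 1.2, reduced costs: (1.2, 3.8)
  x^k = (0.0, 0.0), subgradient = b - a^T x = 6.0
  y^{k+1} = 1.2 + 0.2*6.0 = 2.4
Step 3: y^k = 2.4, reduced costs: (-3.6, 2.6)
  x^k = (12.0, 0.0), subgradient = b - a^T x = -42.0
  y^{k+1} = 2.4 + 0.2*-42.0 = -6.0
Step 4: y^k = -6.0, reduced costs: (30.0, 11.0)
  x^k = (0.0, 0.0), subgradient = b - a^T x = 6.0
  y^{k+1} = -6.0 + 0.2*6.0 = -4.8
Dual objective at y_4 = -4.8: reduced costs (25.2, 9.8), box minimizer x = (0.0, 0.0)
g(y_4) = b*y + (c1 - a1*y)*x1 + (c2 - a2*y)*x2 = 6*(-4.8) + 25.2*0.0 + 9.8*0.0 = -28.8 + 0.0 + 0.0 = -28.8


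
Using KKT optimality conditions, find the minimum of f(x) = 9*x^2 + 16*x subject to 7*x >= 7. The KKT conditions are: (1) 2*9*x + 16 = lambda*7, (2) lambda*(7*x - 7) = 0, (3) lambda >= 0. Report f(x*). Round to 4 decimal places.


Step 1: Try lambda = 0 (constraint inactive).
x_unc = -16/(2*9) = -0.8889
Check: 7*-0.8889 = -6.2223 < 7 -- violated!
Step 2: Constraint must be active: 7*x = 7
x* = 7/7 = 1.0
lambda = (2*9*1.0 + 16)/7 = 4.8571
Step 3: Compute optimal value.
f(x*) = 9*1.0^2 + 16*1.0 = 25.0


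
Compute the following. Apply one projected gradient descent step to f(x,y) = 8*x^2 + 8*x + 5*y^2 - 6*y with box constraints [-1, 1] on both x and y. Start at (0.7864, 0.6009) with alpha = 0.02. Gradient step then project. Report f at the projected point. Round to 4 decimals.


Step 1: Compute gradient at (0.7864, 0.6009).
grad_x = 2*8*0.7864 + 8 = 20.5824
grad_y = 2*5*0.6009 - 6 = 0.009
Step 2: Gradient step.
x_raw = 0.7864 - 0.02*20.5824 = 0.3748
y_raw = 0.6009 - 0.02*0.009 = 0.6007
Step 3: Project onto [-1, 1].
x_proj = clip(0.3748) = 0.3748
y_proj = clip(0.6007) = 0.6007
Step 4: Evaluate f.
f(0.3748, 0.6007) = 2.3215


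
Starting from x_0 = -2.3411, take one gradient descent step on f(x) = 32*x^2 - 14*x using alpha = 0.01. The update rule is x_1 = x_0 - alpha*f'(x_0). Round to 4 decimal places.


We compute the gradient at x_0 and apply the update.
f'(x) = 64*x - 14
f'(-2.3411) = 64*-2.3411 - 14 = -163.8304
x_1 = -2.3411 - 0.01*-163.8304 = -0.7028


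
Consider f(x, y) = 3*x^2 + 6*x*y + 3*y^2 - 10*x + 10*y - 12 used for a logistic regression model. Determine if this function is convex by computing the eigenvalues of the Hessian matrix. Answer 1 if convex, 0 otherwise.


The Hessian of f(x,y) = 3*x^2 + 6*x*y + 3*y^2 - 10*x + 10*y - 12 is:
H = [[6, 6], [6, 6]]
Trace = 6 + 6 = 12
Determinant = 6*6 - (6)^2 = 0
Discriminant = (12)^2 - 4*0 = 144.0
Eigenvalues: lambda_1 = 0.0, lambda_2 = 12.0
The function is convex.

1


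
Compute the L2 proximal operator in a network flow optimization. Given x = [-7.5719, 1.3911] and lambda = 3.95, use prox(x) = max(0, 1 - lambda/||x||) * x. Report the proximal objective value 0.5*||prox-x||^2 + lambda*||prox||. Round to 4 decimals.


Step 1: Compute ||x||.
||x|| = 7.6986
Step 2: Compute scaling factor.
scale = max(0, 1 - 3.95/7.6986) = 0.4869
Step 3: prox(x) = [-3.6869, 0.6774]
||prox(x)|| = 3.7486
Step 4: Proximal objective.
0.5*||prox-x||^2 = 7.8013
lambda*||prox|| = 14.807
Total = 22.6083
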